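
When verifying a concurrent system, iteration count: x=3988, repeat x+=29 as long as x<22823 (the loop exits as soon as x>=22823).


Step 1: x goes from 3988 toward 22823 by 29; the body runs while x<22823, so iterations = ceil((bound-start)/step)
Step 2: Distance=18835
Step 3: ceil(18835/29)=650

650


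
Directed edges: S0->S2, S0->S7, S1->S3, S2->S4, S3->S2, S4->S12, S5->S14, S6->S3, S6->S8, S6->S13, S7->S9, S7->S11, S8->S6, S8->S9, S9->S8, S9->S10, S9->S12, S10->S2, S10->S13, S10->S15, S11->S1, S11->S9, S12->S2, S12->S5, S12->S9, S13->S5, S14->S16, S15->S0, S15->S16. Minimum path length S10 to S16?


BFS layer-by-layer from S10:
  dist 0: {S10}
  dist 1: {S2, S13, S15}
  dist 2: {S0, S4, S5, S16}
  -> S16 reached at distance 2
Shortest path length = 2

2


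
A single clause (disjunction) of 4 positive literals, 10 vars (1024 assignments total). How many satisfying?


Step 1: Total=2^10=1024
Step 2: Unsat when all 4 false: 2^6=64
Step 3: Sat=1024-64=960

960


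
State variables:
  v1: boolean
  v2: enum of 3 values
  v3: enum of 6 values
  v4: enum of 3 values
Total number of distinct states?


State space = product of domain sizes of all variables.
Domain sizes:
  v1 (boolean): 2
  v2 (enum of 3 values): 3
  v3 (enum of 6 values): 6
  v4 (enum of 3 values): 3
Product = 2 * 3 * 6 * 3 = 108

108


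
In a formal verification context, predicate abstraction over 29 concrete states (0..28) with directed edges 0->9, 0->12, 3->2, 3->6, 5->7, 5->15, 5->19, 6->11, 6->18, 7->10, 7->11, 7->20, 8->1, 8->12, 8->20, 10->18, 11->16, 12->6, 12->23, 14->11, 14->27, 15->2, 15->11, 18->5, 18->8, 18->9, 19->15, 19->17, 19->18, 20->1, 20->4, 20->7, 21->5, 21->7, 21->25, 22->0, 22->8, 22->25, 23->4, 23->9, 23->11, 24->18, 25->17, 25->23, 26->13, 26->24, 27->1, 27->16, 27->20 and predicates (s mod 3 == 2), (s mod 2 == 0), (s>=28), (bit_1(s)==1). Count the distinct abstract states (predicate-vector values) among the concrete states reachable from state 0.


BFS from 0:
Concrete reachable: {0, 1, 2, 4, 5, 6, 7, 8, 9, 10, 11, 12, 15, 16, 17, 18, 19, 20, 23}
Abstract via predicates (s mod 3 == 2), (s mod 2 == 0), (s>=28), (bit_1(s)==1):
  (0,0,0,0) <- {1, 9}
  (0,0,0,1) <- {7, 15, 19}
  (0,1,0,0) <- {0, 4, 12, 16}
  (0,1,0,1) <- {6, 10, 18}
  (1,0,0,0) <- {5, 17}
  (1,0,0,1) <- {11, 23}
  (1,1,0,0) <- {8, 20}
  (1,1,0,1) <- {2}
Distinct abstract states = 8

8


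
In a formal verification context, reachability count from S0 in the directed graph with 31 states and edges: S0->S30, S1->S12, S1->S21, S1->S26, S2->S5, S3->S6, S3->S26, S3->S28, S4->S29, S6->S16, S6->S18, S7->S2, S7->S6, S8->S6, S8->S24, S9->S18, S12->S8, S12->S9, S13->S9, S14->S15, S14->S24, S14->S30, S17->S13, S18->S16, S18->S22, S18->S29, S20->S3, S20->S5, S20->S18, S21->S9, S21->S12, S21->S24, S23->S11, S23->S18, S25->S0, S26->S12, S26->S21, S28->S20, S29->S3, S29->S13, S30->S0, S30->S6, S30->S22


BFS from S0:
  layer 0: {S0}
  layer 1: {S30}
  layer 2: {S6, S22}
  layer 3: {S16, S18}
  layer 4: {S29}
  layer 5: {S3, S13}
  layer 6: {S9, S26, S28}
  layer 7: {S12, S20, S21}
  layer 8: {S5, S8, S24}
Reachable set: {S0, S3, S5, S6, S8, S9, S12, S13, S16, S18, S20, S21, S22, S24, S26, S28, S29, S30}
Count = 18

18


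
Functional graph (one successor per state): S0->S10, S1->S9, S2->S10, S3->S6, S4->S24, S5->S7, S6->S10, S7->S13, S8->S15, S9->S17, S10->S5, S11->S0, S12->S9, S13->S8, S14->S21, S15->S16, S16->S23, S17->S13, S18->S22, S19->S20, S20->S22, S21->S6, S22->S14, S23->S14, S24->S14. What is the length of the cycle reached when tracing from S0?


Trace from S0 until a state repeats:
  S0 -> S10 -> S5 -> S7 -> S13 -> S8 -> S15 -> S16 -> S23 -> S14 -> S21 -> S6 -> S10
S10 first seen at step 1, revisited at step 12.
Cycle length = 12 - 1 = 11

11


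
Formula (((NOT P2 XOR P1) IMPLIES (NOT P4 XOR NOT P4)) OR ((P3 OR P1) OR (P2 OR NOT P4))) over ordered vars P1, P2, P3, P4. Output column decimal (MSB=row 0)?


Formula: (((NOT P2 XOR P1) IMPLIES (NOT P4 XOR NOT P4)) OR ((P3 OR P1) OR (P2 OR NOT P4))) over P1, P2, P3, P4 (16 rows)
Evaluate each row (bits = P1,P2,P3,P4, MSB first):
  row 0 [0000]: (((NOT 0 XOR 0) IMPLIES (NOT 0 XOR NOT 0)) OR ((0 OR 0) OR (0 OR NOT 0))) -> 1
  row 1 [0001]: (((NOT 0 XOR 0) IMPLIES (NOT 1 XOR NOT 1)) OR ((0 OR 0) OR (0 OR NOT 1))) -> 0
  row 2 [0010]: (((NOT 0 XOR 0) IMPLIES (NOT 0 XOR NOT 0)) OR ((1 OR 0) OR (0 OR NOT 0))) -> 1
  row 3 [0011]: (((NOT 0 XOR 0) IMPLIES (NOT 1 XOR NOT 1)) OR ((1 OR 0) OR (0 OR NOT 1))) -> 1
  row 4 [0100]: (((NOT 1 XOR 0) IMPLIES (NOT 0 XOR NOT 0)) OR ((0 OR 0) OR (1 OR NOT 0))) -> 1
  row 5 [0101]: (((NOT 1 XOR 0) IMPLIES (NOT 1 XOR NOT 1)) OR ((0 OR 0) OR (1 OR NOT 1))) -> 1
  row 6 [0110]: (((NOT 1 XOR 0) IMPLIES (NOT 0 XOR NOT 0)) OR ((1 OR 0) OR (1 OR NOT 0))) -> 1
  row 7 [0111]: (((NOT 1 XOR 0) IMPLIES (NOT 1 XOR NOT 1)) OR ((1 OR 0) OR (1 OR NOT 1))) -> 1
  row 8 [1000]: (((NOT 0 XOR 1) IMPLIES (NOT 0 XOR NOT 0)) OR ((0 OR 1) OR (0 OR NOT 0))) -> 1
  row 9 [1001]: (((NOT 0 XOR 1) IMPLIES (NOT 1 XOR NOT 1)) OR ((0 OR 1) OR (0 OR NOT 1))) -> 1
  row 10 [1010]: (((NOT 0 XOR 1) IMPLIES (NOT 0 XOR NOT 0)) OR ((1 OR 1) OR (0 OR NOT 0))) -> 1
  row 11 [1011]: (((NOT 0 XOR 1) IMPLIES (NOT 1 XOR NOT 1)) OR ((1 OR 1) OR (0 OR NOT 1))) -> 1
  row 12 [1100]: (((NOT 1 XOR 1) IMPLIES (NOT 0 XOR NOT 0)) OR ((0 OR 1) OR (1 OR NOT 0))) -> 1
  row 13 [1101]: (((NOT 1 XOR 1) IMPLIES (NOT 1 XOR NOT 1)) OR ((0 OR 1) OR (1 OR NOT 1))) -> 1
  row 14 [1110]: (((NOT 1 XOR 1) IMPLIES (NOT 0 XOR NOT 0)) OR ((1 OR 1) OR (1 OR NOT 0))) -> 1
  row 15 [1111]: (((NOT 1 XOR 1) IMPLIES (NOT 1 XOR NOT 1)) OR ((1 OR 1) OR (1 OR NOT 1))) -> 1
Full result column, 4 rows per line (P1,P2 fixed per line; P3,P4 runs 00..11 left to right):
  rows 0-3 [P1,P2=00]: 1011  = hex B
  rows 4-7 [P1,P2=01]: 1111  = hex F
  rows 8-11 [P1,P2=10]: 1111  = hex F
  rows 12-15 [P1,P2=11]: 1111  = hex F
Output column (row 0 .. row 15) = 1011111111111111
Output column grouped in 4s = 1011 1111 1111 1111 = 0xBFFF
Convert to decimal digit by digit (value = value*16 + digit):
  B -> 11
  11*16 + 15 (F) = 191
  191*16 + 15 (F) = 3071
  3071*16 + 15 (F) = 49151
Decimal = 49151

49151


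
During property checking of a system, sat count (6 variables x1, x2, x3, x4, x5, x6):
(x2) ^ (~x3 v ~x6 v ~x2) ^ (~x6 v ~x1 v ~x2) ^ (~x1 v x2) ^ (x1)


CNF with 5 clauses over 6 vars (64 assignments).
An assignment satisfies CNF iff every clause has >=1 true literal.
Check each row (bits = x1,x2,x3,x4,x5,x6; clause T/F shown):
  row 0 [000000]: clauses=FTTTF -> 0
  row 1 [000001]: clauses=FTTTF -> 0
  row 2 [000010]: clauses=FTTTF -> 0
  row 3 [000011]: clauses=FTTTF -> 0
  row 4 [000100]: clauses=FTTTF -> 0
  (every remaining row is evaluated the same way; all 64 results are listed next)
Full result column, 8 rows per line (x1,x2,x3 fixed per line; x4,x5,x6 runs 000..111 left to right):
  rows 0-7 [x1,x2,x3=000]: 00000000  (ones: 0)
  rows 8-15 [x1,x2,x3=001]: 00000000  (ones: 0)
  rows 16-23 [x1,x2,x3=010]: 00000000  (ones: 0)
  rows 24-31 [x1,x2,x3=011]: 00000000  (ones: 0)
  rows 32-39 [x1,x2,x3=100]: 00000000  (ones: 0)
  rows 40-47 [x1,x2,x3=101]: 00000000  (ones: 0)
  rows 48-55 [x1,x2,x3=110]: 10101010  (ones: 4)
  rows 56-63 [x1,x2,x3=111]: 10101010  (ones: 4)
Satisfying assignments = 0+0+0+0+0+0+4+4 = 8

8


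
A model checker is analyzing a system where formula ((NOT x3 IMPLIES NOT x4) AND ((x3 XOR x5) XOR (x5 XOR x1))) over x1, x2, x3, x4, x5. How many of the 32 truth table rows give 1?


Formula: ((NOT x3 IMPLIES NOT x4) AND ((x3 XOR x5) XOR (x5 XOR x1))) over 5 vars (32 rows)
Evaluate each row (x1, x2, x3, x4, x5 as bits, MSB first):
  row 0 [00000]: ((NOT 0 IMPLIES NOT 0) AND ((0 XOR 0) XOR (0 XOR 0))) -> 0
  row 1 [00001]: ((NOT 0 IMPLIES NOT 0) AND ((0 XOR 1) XOR (1 XOR 0))) -> 0
  row 2 [00010]: ((NOT 0 IMPLIES NOT 1) AND ((0 XOR 0) XOR (0 XOR 0))) -> 0
  row 3 [00011]: ((NOT 0 IMPLIES NOT 1) AND ((0 XOR 1) XOR (1 XOR 0))) -> 0
  row 4 [00100]: ((NOT 1 IMPLIES NOT 0) AND ((1 XOR 0) XOR (0 XOR 0))) -> 1
  row 5 [00101]: ((NOT 1 IMPLIES NOT 0) AND ((1 XOR 1) XOR (1 XOR 0))) -> 1
  row 6 [00110]: ((NOT 1 IMPLIES NOT 1) AND ((1 XOR 0) XOR (0 XOR 0))) -> 1
  row 7 [00111]: ((NOT 1 IMPLIES NOT 1) AND ((1 XOR 1) XOR (1 XOR 0))) -> 1
  row 8 [01000]: ((NOT 0 IMPLIES NOT 0) AND ((0 XOR 0) XOR (0 XOR 0))) -> 0
  row 9 [01001]: ((NOT 0 IMPLIES NOT 0) AND ((0 XOR 1) XOR (1 XOR 0))) -> 0
  row 10 [01010]: ((NOT 0 IMPLIES NOT 1) AND ((0 XOR 0) XOR (0 XOR 0))) -> 0
  row 11 [01011]: ((NOT 0 IMPLIES NOT 1) AND ((0 XOR 1) XOR (1 XOR 0))) -> 0
  row 12 [01100]: ((NOT 1 IMPLIES NOT 0) AND ((1 XOR 0) XOR (0 XOR 0))) -> 1
  row 13 [01101]: ((NOT 1 IMPLIES NOT 0) AND ((1 XOR 1) XOR (1 XOR 0))) -> 1
  row 14 [01110]: ((NOT 1 IMPLIES NOT 1) AND ((1 XOR 0) XOR (0 XOR 0))) -> 1
  row 15 [01111]: ((NOT 1 IMPLIES NOT 1) AND ((1 XOR 1) XOR (1 XOR 0))) -> 1
  row 16 [10000]: ((NOT 0 IMPLIES NOT 0) AND ((0 XOR 0) XOR (0 XOR 1))) -> 1
  row 17 [10001]: ((NOT 0 IMPLIES NOT 0) AND ((0 XOR 1) XOR (1 XOR 1))) -> 1
  row 18 [10010]: ((NOT 0 IMPLIES NOT 1) AND ((0 XOR 0) XOR (0 XOR 1))) -> 0
  row 19 [10011]: ((NOT 0 IMPLIES NOT 1) AND ((0 XOR 1) XOR (1 XOR 1))) -> 0
  row 20 [10100]: ((NOT 1 IMPLIES NOT 0) AND ((1 XOR 0) XOR (0 XOR 1))) -> 0
  row 21 [10101]: ((NOT 1 IMPLIES NOT 0) AND ((1 XOR 1) XOR (1 XOR 1))) -> 0
  row 22 [10110]: ((NOT 1 IMPLIES NOT 1) AND ((1 XOR 0) XOR (0 XOR 1))) -> 0
  row 23 [10111]: ((NOT 1 IMPLIES NOT 1) AND ((1 XOR 1) XOR (1 XOR 1))) -> 0
  row 24 [11000]: ((NOT 0 IMPLIES NOT 0) AND ((0 XOR 0) XOR (0 XOR 1))) -> 1
  row 25 [11001]: ((NOT 0 IMPLIES NOT 0) AND ((0 XOR 1) XOR (1 XOR 1))) -> 1
  row 26 [11010]: ((NOT 0 IMPLIES NOT 1) AND ((0 XOR 0) XOR (0 XOR 1))) -> 0
  row 27 [11011]: ((NOT 0 IMPLIES NOT 1) AND ((0 XOR 1) XOR (1 XOR 1))) -> 0
  row 28 [11100]: ((NOT 1 IMPLIES NOT 0) AND ((1 XOR 0) XOR (0 XOR 1))) -> 0
  row 29 [11101]: ((NOT 1 IMPLIES NOT 0) AND ((1 XOR 1) XOR (1 XOR 1))) -> 0
  row 30 [11110]: ((NOT 1 IMPLIES NOT 1) AND ((1 XOR 0) XOR (0 XOR 1))) -> 0
  row 31 [11111]: ((NOT 1 IMPLIES NOT 1) AND ((1 XOR 1) XOR (1 XOR 1))) -> 0
Full result column, 8 rows per line (x1,x2 fixed per line; x3,x4,x5 runs 000..111 left to right):
  rows 0-7 [x1,x2=00]: 00001111  (ones: 4)
  rows 8-15 [x1,x2=01]: 00001111  (ones: 4)
  rows 16-23 [x1,x2=10]: 11000000  (ones: 2)
  rows 24-31 [x1,x2=11]: 11000000  (ones: 2)
Count of 1-rows = 4+4+2+2 = 12

12


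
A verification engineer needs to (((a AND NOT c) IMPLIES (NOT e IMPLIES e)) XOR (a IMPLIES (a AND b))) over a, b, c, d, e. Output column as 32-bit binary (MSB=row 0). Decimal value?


Formula: (((a AND NOT c) IMPLIES (NOT e IMPLIES e)) XOR (a IMPLIES (a AND b))) over a, b, c, d, e (32 rows)
Evaluate each row (bits = a,b,c,d,e, MSB first):
  row 0 [00000]: (((0 AND NOT 0) IMPLIES (NOT 0 IMPLIES 0)) XOR (0 IMPLIES (0 AND 0))) -> 0
  row 1 [00001]: (((0 AND NOT 0) IMPLIES (NOT 1 IMPLIES 1)) XOR (0 IMPLIES (0 AND 0))) -> 0
  row 2 [00010]: (((0 AND NOT 0) IMPLIES (NOT 0 IMPLIES 0)) XOR (0 IMPLIES (0 AND 0))) -> 0
  row 3 [00011]: (((0 AND NOT 0) IMPLIES (NOT 1 IMPLIES 1)) XOR (0 IMPLIES (0 AND 0))) -> 0
  row 4 [00100]: (((0 AND NOT 1) IMPLIES (NOT 0 IMPLIES 0)) XOR (0 IMPLIES (0 AND 0))) -> 0
  row 5 [00101]: (((0 AND NOT 1) IMPLIES (NOT 1 IMPLIES 1)) XOR (0 IMPLIES (0 AND 0))) -> 0
  row 6 [00110]: (((0 AND NOT 1) IMPLIES (NOT 0 IMPLIES 0)) XOR (0 IMPLIES (0 AND 0))) -> 0
  row 7 [00111]: (((0 AND NOT 1) IMPLIES (NOT 1 IMPLIES 1)) XOR (0 IMPLIES (0 AND 0))) -> 0
  row 8 [01000]: (((0 AND NOT 0) IMPLIES (NOT 0 IMPLIES 0)) XOR (0 IMPLIES (0 AND 1))) -> 0
  row 9 [01001]: (((0 AND NOT 0) IMPLIES (NOT 1 IMPLIES 1)) XOR (0 IMPLIES (0 AND 1))) -> 0
  row 10 [01010]: (((0 AND NOT 0) IMPLIES (NOT 0 IMPLIES 0)) XOR (0 IMPLIES (0 AND 1))) -> 0
  row 11 [01011]: (((0 AND NOT 0) IMPLIES (NOT 1 IMPLIES 1)) XOR (0 IMPLIES (0 AND 1))) -> 0
  row 12 [01100]: (((0 AND NOT 1) IMPLIES (NOT 0 IMPLIES 0)) XOR (0 IMPLIES (0 AND 1))) -> 0
  row 13 [01101]: (((0 AND NOT 1) IMPLIES (NOT 1 IMPLIES 1)) XOR (0 IMPLIES (0 AND 1))) -> 0
  row 14 [01110]: (((0 AND NOT 1) IMPLIES (NOT 0 IMPLIES 0)) XOR (0 IMPLIES (0 AND 1))) -> 0
  row 15 [01111]: (((0 AND NOT 1) IMPLIES (NOT 1 IMPLIES 1)) XOR (0 IMPLIES (0 AND 1))) -> 0
  row 16 [10000]: (((1 AND NOT 0) IMPLIES (NOT 0 IMPLIES 0)) XOR (1 IMPLIES (1 AND 0))) -> 0
  row 17 [10001]: (((1 AND NOT 0) IMPLIES (NOT 1 IMPLIES 1)) XOR (1 IMPLIES (1 AND 0))) -> 1
  row 18 [10010]: (((1 AND NOT 0) IMPLIES (NOT 0 IMPLIES 0)) XOR (1 IMPLIES (1 AND 0))) -> 0
  row 19 [10011]: (((1 AND NOT 0) IMPLIES (NOT 1 IMPLIES 1)) XOR (1 IMPLIES (1 AND 0))) -> 1
  row 20 [10100]: (((1 AND NOT 1) IMPLIES (NOT 0 IMPLIES 0)) XOR (1 IMPLIES (1 AND 0))) -> 1
  row 21 [10101]: (((1 AND NOT 1) IMPLIES (NOT 1 IMPLIES 1)) XOR (1 IMPLIES (1 AND 0))) -> 1
  row 22 [10110]: (((1 AND NOT 1) IMPLIES (NOT 0 IMPLIES 0)) XOR (1 IMPLIES (1 AND 0))) -> 1
  row 23 [10111]: (((1 AND NOT 1) IMPLIES (NOT 1 IMPLIES 1)) XOR (1 IMPLIES (1 AND 0))) -> 1
  row 24 [11000]: (((1 AND NOT 0) IMPLIES (NOT 0 IMPLIES 0)) XOR (1 IMPLIES (1 AND 1))) -> 1
  row 25 [11001]: (((1 AND NOT 0) IMPLIES (NOT 1 IMPLIES 1)) XOR (1 IMPLIES (1 AND 1))) -> 0
  row 26 [11010]: (((1 AND NOT 0) IMPLIES (NOT 0 IMPLIES 0)) XOR (1 IMPLIES (1 AND 1))) -> 1
  row 27 [11011]: (((1 AND NOT 0) IMPLIES (NOT 1 IMPLIES 1)) XOR (1 IMPLIES (1 AND 1))) -> 0
  row 28 [11100]: (((1 AND NOT 1) IMPLIES (NOT 0 IMPLIES 0)) XOR (1 IMPLIES (1 AND 1))) -> 0
  row 29 [11101]: (((1 AND NOT 1) IMPLIES (NOT 1 IMPLIES 1)) XOR (1 IMPLIES (1 AND 1))) -> 0
  row 30 [11110]: (((1 AND NOT 1) IMPLIES (NOT 0 IMPLIES 0)) XOR (1 IMPLIES (1 AND 1))) -> 0
  row 31 [11111]: (((1 AND NOT 1) IMPLIES (NOT 1 IMPLIES 1)) XOR (1 IMPLIES (1 AND 1))) -> 0
Full result column, 4 rows per line (a,b,c fixed per line; d,e runs 00..11 left to right):
  rows 0-3 [a,b,c=000]: 0000  = hex 0
  rows 4-7 [a,b,c=001]: 0000  = hex 0
  rows 8-11 [a,b,c=010]: 0000  = hex 0
  rows 12-15 [a,b,c=011]: 0000  = hex 0
  rows 16-19 [a,b,c=100]: 0101  = hex 5
  rows 20-23 [a,b,c=101]: 1111  = hex F
  rows 24-27 [a,b,c=110]: 1010  = hex A
  rows 28-31 [a,b,c=111]: 0000  = hex 0
Output column (row 0 .. row 31) = 00000000000000000101111110100000
Output column grouped in 4s = 0000 0000 0000 0000 0101 1111 1010 0000 = 0x00005FA0
Convert to decimal digit by digit (value = value*16 + digit):
  0 -> 0
  0*16 + 0 = 0
  0*16 + 0 = 0
  0*16 + 0 = 0
  0*16 + 5 = 5
  5*16 + 15 (F) = 95
  95*16 + 10 (A) = 1530
  1530*16 + 0 = 24480
Decimal = 24480

24480


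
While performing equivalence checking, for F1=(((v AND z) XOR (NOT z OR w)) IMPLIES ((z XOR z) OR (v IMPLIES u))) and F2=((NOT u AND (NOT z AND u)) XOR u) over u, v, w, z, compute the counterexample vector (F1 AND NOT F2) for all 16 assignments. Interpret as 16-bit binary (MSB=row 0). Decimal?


F1 = (((v AND z) XOR (NOT z OR w)) IMPLIES ((z XOR z) OR (v IMPLIES u)))
F2 = ((NOT u AND (NOT z AND u)) XOR u)
Counterexample to F1=>F2 is where F1=1 and F2=0.
Evaluate each row (bits = u,v,w,z, MSB first):
  row 0 [0000]: F1=1 F2=0 -> F1&~F2 -> 1
  row 1 [0001]: F1=1 F2=0 -> F1&~F2 -> 1
  row 2 [0010]: F1=1 F2=0 -> F1&~F2 -> 1
  row 3 [0011]: F1=1 F2=0 -> F1&~F2 -> 1
  row 4 [0100]: F1=0 F2=0 -> F1&~F2 -> 0
  row 5 [0101]: F1=0 F2=0 -> F1&~F2 -> 0
  row 6 [0110]: F1=0 F2=0 -> F1&~F2 -> 0
  row 7 [0111]: F1=1 F2=0 -> F1&~F2 -> 1
  row 8 [1000]: F1=1 F2=1 -> F1&~F2 -> 0
  row 9 [1001]: F1=1 F2=1 -> F1&~F2 -> 0
  row 10 [1010]: F1=1 F2=1 -> F1&~F2 -> 0
  row 11 [1011]: F1=1 F2=1 -> F1&~F2 -> 0
  row 12 [1100]: F1=1 F2=1 -> F1&~F2 -> 0
  row 13 [1101]: F1=1 F2=1 -> F1&~F2 -> 0
  row 14 [1110]: F1=1 F2=1 -> F1&~F2 -> 0
  row 15 [1111]: F1=1 F2=1 -> F1&~F2 -> 0
Full result column, 4 rows per line (u,v fixed per line; w,z runs 00..11 left to right):
  rows 0-3 [u,v=00]: 1111  = hex F
  rows 4-7 [u,v=01]: 0001  = hex 1
  rows 8-11 [u,v=10]: 0000  = hex 0
  rows 12-15 [u,v=11]: 0000  = hex 0
Counterexample vector (row 0 .. row 15) = 1111000100000000
Output column grouped in 4s = 1111 0001 0000 0000 = 0xF100
Convert to decimal digit by digit (value = value*16 + digit):
  F -> 15
  15*16 + 1 = 241
  241*16 + 0 = 3856
  3856*16 + 0 = 61696
Decimal = 61696

61696


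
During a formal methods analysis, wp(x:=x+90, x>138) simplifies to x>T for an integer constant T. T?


Formula: wp(x:=E, P) = P[E/x] (substitute E for x in postcondition)
Step 1: Postcondition: x>138
Step 2: Substitute x+90 for x: x+90>138
Step 3: Solve for x: x > 138-90 = 48

48


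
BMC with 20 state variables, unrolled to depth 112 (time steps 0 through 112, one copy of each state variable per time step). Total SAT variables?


BMC unrolls to depth k, creating one copy of each state var for steps 0..k.
Step count = 112 + 1 = 113 (steps 0 through 112)
Vars per step = 20
Total = 20 * 113 = 2260

2260


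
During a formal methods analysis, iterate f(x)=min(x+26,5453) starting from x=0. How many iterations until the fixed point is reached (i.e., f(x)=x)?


Step 1: x=0, cap=5453, increment=26
Step 2: x grows by 26 each step until capped at 5453; fixed point is x=5453
Step 3: iterations = ceil(5453/26) = 210

210


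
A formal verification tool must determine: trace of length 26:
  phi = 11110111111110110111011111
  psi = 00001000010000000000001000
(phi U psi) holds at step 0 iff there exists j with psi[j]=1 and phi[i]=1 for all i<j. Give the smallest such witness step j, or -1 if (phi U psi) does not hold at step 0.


(phi U psi) at 0: need smallest j with psi[j]=1 and phi[i]=1 for all i in [0,j).
Scan from step 0:
  step 0: phi=1, psi=0 -> continue
  step 1: phi=1, psi=0 -> continue
  step 2: phi=1, psi=0 -> continue
  step 3: phi=1, psi=0 -> continue
  step 4: psi=1 and phi held for [0,4) -> witness found
Witness step = 4

4


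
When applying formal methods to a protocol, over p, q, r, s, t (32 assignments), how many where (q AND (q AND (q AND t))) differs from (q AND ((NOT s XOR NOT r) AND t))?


F1 = (q AND (q AND (q AND t)))
F2 = (q AND ((NOT s XOR NOT r) AND t))
Evaluate both on each of 32 rows (bits = p,q,r,s,t):
  row 0 [00000]: F1=0 F2=0 -> 0
  row 1 [00001]: F1=0 F2=0 -> 0
  row 2 [00010]: F1=0 F2=0 -> 0
  row 3 [00011]: F1=0 F2=0 -> 0
  row 4 [00100]: F1=0 F2=0 -> 0
  row 5 [00101]: F1=0 F2=0 -> 0
  row 6 [00110]: F1=0 F2=0 -> 0
  row 7 [00111]: F1=0 F2=0 -> 0
  row 8 [01000]: F1=0 F2=0 -> 0
  row 9 [01001]: F1=1 F2=0 (differ) -> 1
  row 10 [01010]: F1=0 F2=0 -> 0
  row 11 [01011]: F1=1 F2=1 -> 0
  row 12 [01100]: F1=0 F2=0 -> 0
  row 13 [01101]: F1=1 F2=1 -> 0
  row 14 [01110]: F1=0 F2=0 -> 0
  row 15 [01111]: F1=1 F2=0 (differ) -> 1
  row 16 [10000]: F1=0 F2=0 -> 0
  row 17 [10001]: F1=0 F2=0 -> 0
  row 18 [10010]: F1=0 F2=0 -> 0
  row 19 [10011]: F1=0 F2=0 -> 0
  row 20 [10100]: F1=0 F2=0 -> 0
  row 21 [10101]: F1=0 F2=0 -> 0
  row 22 [10110]: F1=0 F2=0 -> 0
  row 23 [10111]: F1=0 F2=0 -> 0
  row 24 [11000]: F1=0 F2=0 -> 0
  row 25 [11001]: F1=1 F2=0 (differ) -> 1
  row 26 [11010]: F1=0 F2=0 -> 0
  row 27 [11011]: F1=1 F2=1 -> 0
  row 28 [11100]: F1=0 F2=0 -> 0
  row 29 [11101]: F1=1 F2=1 -> 0
  row 30 [11110]: F1=0 F2=0 -> 0
  row 31 [11111]: F1=1 F2=0 (differ) -> 1
Full result column, 8 rows per line (p,q fixed per line; r,s,t runs 000..111 left to right):
  rows 0-7 [p,q=00]: 00000000  (ones: 0)
  rows 8-15 [p,q=01]: 01000001  (ones: 2)
  rows 16-23 [p,q=10]: 00000000  (ones: 0)
  rows 24-31 [p,q=11]: 01000001  (ones: 2)
Disagreements = 0+2+0+2 = 4

4


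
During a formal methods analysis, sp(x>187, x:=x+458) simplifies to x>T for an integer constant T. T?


Formula: sp(P, x:=E) = exists old_x. (x = E[old_x/x]) AND P[old_x/x] (old_x is the value of x before the assignment; eliminate old_x by solving x = E[old_x/x] for old_x)
Step 1: Precondition P: x>187, i.e. old_x > 187
Step 2: Assignment gives x = old_x + 458, so old_x = x - 458
Step 3: Substitute into P: x - 458 > 187
Step 4: Simplify: x > 187+458 = 645

645


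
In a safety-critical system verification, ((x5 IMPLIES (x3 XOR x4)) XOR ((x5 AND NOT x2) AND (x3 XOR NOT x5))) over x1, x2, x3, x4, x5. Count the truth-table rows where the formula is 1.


Formula: ((x5 IMPLIES (x3 XOR x4)) XOR ((x5 AND NOT x2) AND (x3 XOR NOT x5))) over 5 vars (32 rows)
Evaluate each row (x1, x2, x3, x4, x5 as bits, MSB first):
  row 0 [00000]: ((0 IMPLIES (0 XOR 0)) XOR ((0 AND NOT 0) AND (0 XOR NOT 0))) -> 1
  row 1 [00001]: ((1 IMPLIES (0 XOR 0)) XOR ((1 AND NOT 0) AND (0 XOR NOT 1))) -> 0
  row 2 [00010]: ((0 IMPLIES (0 XOR 1)) XOR ((0 AND NOT 0) AND (0 XOR NOT 0))) -> 1
  row 3 [00011]: ((1 IMPLIES (0 XOR 1)) XOR ((1 AND NOT 0) AND (0 XOR NOT 1))) -> 1
  row 4 [00100]: ((0 IMPLIES (1 XOR 0)) XOR ((0 AND NOT 0) AND (1 XOR NOT 0))) -> 1
  row 5 [00101]: ((1 IMPLIES (1 XOR 0)) XOR ((1 AND NOT 0) AND (1 XOR NOT 1))) -> 0
  row 6 [00110]: ((0 IMPLIES (1 XOR 1)) XOR ((0 AND NOT 0) AND (1 XOR NOT 0))) -> 1
  row 7 [00111]: ((1 IMPLIES (1 XOR 1)) XOR ((1 AND NOT 0) AND (1 XOR NOT 1))) -> 1
  row 8 [01000]: ((0 IMPLIES (0 XOR 0)) XOR ((0 AND NOT 1) AND (0 XOR NOT 0))) -> 1
  row 9 [01001]: ((1 IMPLIES (0 XOR 0)) XOR ((1 AND NOT 1) AND (0 XOR NOT 1))) -> 0
  row 10 [01010]: ((0 IMPLIES (0 XOR 1)) XOR ((0 AND NOT 1) AND (0 XOR NOT 0))) -> 1
  row 11 [01011]: ((1 IMPLIES (0 XOR 1)) XOR ((1 AND NOT 1) AND (0 XOR NOT 1))) -> 1
  row 12 [01100]: ((0 IMPLIES (1 XOR 0)) XOR ((0 AND NOT 1) AND (1 XOR NOT 0))) -> 1
  row 13 [01101]: ((1 IMPLIES (1 XOR 0)) XOR ((1 AND NOT 1) AND (1 XOR NOT 1))) -> 1
  row 14 [01110]: ((0 IMPLIES (1 XOR 1)) XOR ((0 AND NOT 1) AND (1 XOR NOT 0))) -> 1
  row 15 [01111]: ((1 IMPLIES (1 XOR 1)) XOR ((1 AND NOT 1) AND (1 XOR NOT 1))) -> 0
  row 16 [10000]: ((0 IMPLIES (0 XOR 0)) XOR ((0 AND NOT 0) AND (0 XOR NOT 0))) -> 1
  row 17 [10001]: ((1 IMPLIES (0 XOR 0)) XOR ((1 AND NOT 0) AND (0 XOR NOT 1))) -> 0
  row 18 [10010]: ((0 IMPLIES (0 XOR 1)) XOR ((0 AND NOT 0) AND (0 XOR NOT 0))) -> 1
  row 19 [10011]: ((1 IMPLIES (0 XOR 1)) XOR ((1 AND NOT 0) AND (0 XOR NOT 1))) -> 1
  row 20 [10100]: ((0 IMPLIES (1 XOR 0)) XOR ((0 AND NOT 0) AND (1 XOR NOT 0))) -> 1
  row 21 [10101]: ((1 IMPLIES (1 XOR 0)) XOR ((1 AND NOT 0) AND (1 XOR NOT 1))) -> 0
  row 22 [10110]: ((0 IMPLIES (1 XOR 1)) XOR ((0 AND NOT 0) AND (1 XOR NOT 0))) -> 1
  row 23 [10111]: ((1 IMPLIES (1 XOR 1)) XOR ((1 AND NOT 0) AND (1 XOR NOT 1))) -> 1
  row 24 [11000]: ((0 IMPLIES (0 XOR 0)) XOR ((0 AND NOT 1) AND (0 XOR NOT 0))) -> 1
  row 25 [11001]: ((1 IMPLIES (0 XOR 0)) XOR ((1 AND NOT 1) AND (0 XOR NOT 1))) -> 0
  row 26 [11010]: ((0 IMPLIES (0 XOR 1)) XOR ((0 AND NOT 1) AND (0 XOR NOT 0))) -> 1
  row 27 [11011]: ((1 IMPLIES (0 XOR 1)) XOR ((1 AND NOT 1) AND (0 XOR NOT 1))) -> 1
  row 28 [11100]: ((0 IMPLIES (1 XOR 0)) XOR ((0 AND NOT 1) AND (1 XOR NOT 0))) -> 1
  row 29 [11101]: ((1 IMPLIES (1 XOR 0)) XOR ((1 AND NOT 1) AND (1 XOR NOT 1))) -> 1
  row 30 [11110]: ((0 IMPLIES (1 XOR 1)) XOR ((0 AND NOT 1) AND (1 XOR NOT 0))) -> 1
  row 31 [11111]: ((1 IMPLIES (1 XOR 1)) XOR ((1 AND NOT 1) AND (1 XOR NOT 1))) -> 0
Full result column, 8 rows per line (x1,x2 fixed per line; x3,x4,x5 runs 000..111 left to right):
  rows 0-7 [x1,x2=00]: 10111011  (ones: 6)
  rows 8-15 [x1,x2=01]: 10111110  (ones: 6)
  rows 16-23 [x1,x2=10]: 10111011  (ones: 6)
  rows 24-31 [x1,x2=11]: 10111110  (ones: 6)
Count of 1-rows = 6+6+6+6 = 24

24


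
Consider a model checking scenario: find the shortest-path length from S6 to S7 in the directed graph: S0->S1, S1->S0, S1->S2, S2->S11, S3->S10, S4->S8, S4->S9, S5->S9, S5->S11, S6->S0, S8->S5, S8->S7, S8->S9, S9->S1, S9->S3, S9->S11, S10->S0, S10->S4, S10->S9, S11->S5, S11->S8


BFS layer-by-layer from S6:
  dist 0: {S6}
  dist 1: {S0}
  dist 2: {S1}
  dist 3: {S2}
  dist 4: {S11}
  dist 5: {S5, S8}
  dist 6: {S7, S9}
  -> S7 reached at distance 6
Shortest path length = 6

6


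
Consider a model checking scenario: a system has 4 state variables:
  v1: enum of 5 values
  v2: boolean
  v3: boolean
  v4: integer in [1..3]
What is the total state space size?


State space = product of domain sizes of all variables.
Domain sizes:
  v1 (enum of 5 values): 5
  v2 (boolean): 2
  v3 (boolean): 2
  v4 (integer in [1..3]): 3
Product = 5 * 2 * 2 * 3 = 60

60


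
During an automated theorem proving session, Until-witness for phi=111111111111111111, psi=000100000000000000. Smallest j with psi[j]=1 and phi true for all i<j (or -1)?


(phi U psi) at 0: need smallest j with psi[j]=1 and phi[i]=1 for all i in [0,j).
Scan from step 0:
  step 0: phi=1, psi=0 -> continue
  step 1: phi=1, psi=0 -> continue
  step 2: phi=1, psi=0 -> continue
  step 3: psi=1 and phi held for [0,3) -> witness found
Witness step = 3

3


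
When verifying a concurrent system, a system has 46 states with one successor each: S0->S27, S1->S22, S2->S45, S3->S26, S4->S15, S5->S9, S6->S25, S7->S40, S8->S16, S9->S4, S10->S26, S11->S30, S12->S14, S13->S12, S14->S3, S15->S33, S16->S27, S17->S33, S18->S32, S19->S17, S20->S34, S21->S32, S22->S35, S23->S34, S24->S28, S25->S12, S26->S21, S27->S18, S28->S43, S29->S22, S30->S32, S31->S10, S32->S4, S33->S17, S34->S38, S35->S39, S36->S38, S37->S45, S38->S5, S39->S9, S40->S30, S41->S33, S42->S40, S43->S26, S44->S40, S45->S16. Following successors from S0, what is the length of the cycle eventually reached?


Trace from S0 until a state repeats:
  S0 -> S27 -> S18 -> S32 -> S4 -> S15 -> S33 -> S17 -> S33
S33 first seen at step 6, revisited at step 8.
Cycle length = 8 - 6 = 2

2


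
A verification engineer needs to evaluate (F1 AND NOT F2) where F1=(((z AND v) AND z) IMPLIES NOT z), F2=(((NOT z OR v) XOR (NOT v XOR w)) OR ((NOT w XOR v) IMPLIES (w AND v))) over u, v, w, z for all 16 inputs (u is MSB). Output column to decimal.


F1 = (((z AND v) AND z) IMPLIES NOT z)
F2 = (((NOT z OR v) XOR (NOT v XOR w)) OR ((NOT w XOR v) IMPLIES (w AND v)))
Counterexample to F1=>F2 is where F1=1 and F2=0.
Evaluate each row (bits = u,v,w,z, MSB first):
  row 0 [0000]: F1=1 F2=0 -> F1&~F2 -> 1
  row 1 [0001]: F1=1 F2=1 -> F1&~F2 -> 0
  row 2 [0010]: F1=1 F2=1 -> F1&~F2 -> 0
  row 3 [0011]: F1=1 F2=1 -> F1&~F2 -> 0
  row 4 [0100]: F1=1 F2=1 -> F1&~F2 -> 0
  row 5 [0101]: F1=0 F2=1 -> F1&~F2 -> 0
  row 6 [0110]: F1=1 F2=1 -> F1&~F2 -> 0
  row 7 [0111]: F1=0 F2=1 -> F1&~F2 -> 0
  row 8 [1000]: F1=1 F2=0 -> F1&~F2 -> 1
  row 9 [1001]: F1=1 F2=1 -> F1&~F2 -> 0
  row 10 [1010]: F1=1 F2=1 -> F1&~F2 -> 0
  row 11 [1011]: F1=1 F2=1 -> F1&~F2 -> 0
  row 12 [1100]: F1=1 F2=1 -> F1&~F2 -> 0
  row 13 [1101]: F1=0 F2=1 -> F1&~F2 -> 0
  row 14 [1110]: F1=1 F2=1 -> F1&~F2 -> 0
  row 15 [1111]: F1=0 F2=1 -> F1&~F2 -> 0
Full result column, 4 rows per line (u,v fixed per line; w,z runs 00..11 left to right):
  rows 0-3 [u,v=00]: 1000  = hex 8
  rows 4-7 [u,v=01]: 0000  = hex 0
  rows 8-11 [u,v=10]: 1000  = hex 8
  rows 12-15 [u,v=11]: 0000  = hex 0
Counterexample vector (row 0 .. row 15) = 1000000010000000
Output column grouped in 4s = 1000 0000 1000 0000 = 0x8080
Convert to decimal digit by digit (value = value*16 + digit):
  8 -> 8
  8*16 + 0 = 128
  128*16 + 8 = 2056
  2056*16 + 0 = 32896
Decimal = 32896

32896


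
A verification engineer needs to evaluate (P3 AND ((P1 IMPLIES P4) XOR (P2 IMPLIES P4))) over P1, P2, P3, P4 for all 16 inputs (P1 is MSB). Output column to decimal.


Formula: (P3 AND ((P1 IMPLIES P4) XOR (P2 IMPLIES P4))) over P1, P2, P3, P4 (16 rows)
Evaluate each row (bits = P1,P2,P3,P4, MSB first):
  row 0 [0000]: (0 AND ((0 IMPLIES 0) XOR (0 IMPLIES 0))) -> 0
  row 1 [0001]: (0 AND ((0 IMPLIES 1) XOR (0 IMPLIES 1))) -> 0
  row 2 [0010]: (1 AND ((0 IMPLIES 0) XOR (0 IMPLIES 0))) -> 0
  row 3 [0011]: (1 AND ((0 IMPLIES 1) XOR (0 IMPLIES 1))) -> 0
  row 4 [0100]: (0 AND ((0 IMPLIES 0) XOR (1 IMPLIES 0))) -> 0
  row 5 [0101]: (0 AND ((0 IMPLIES 1) XOR (1 IMPLIES 1))) -> 0
  row 6 [0110]: (1 AND ((0 IMPLIES 0) XOR (1 IMPLIES 0))) -> 1
  row 7 [0111]: (1 AND ((0 IMPLIES 1) XOR (1 IMPLIES 1))) -> 0
  row 8 [1000]: (0 AND ((1 IMPLIES 0) XOR (0 IMPLIES 0))) -> 0
  row 9 [1001]: (0 AND ((1 IMPLIES 1) XOR (0 IMPLIES 1))) -> 0
  row 10 [1010]: (1 AND ((1 IMPLIES 0) XOR (0 IMPLIES 0))) -> 1
  row 11 [1011]: (1 AND ((1 IMPLIES 1) XOR (0 IMPLIES 1))) -> 0
  row 12 [1100]: (0 AND ((1 IMPLIES 0) XOR (1 IMPLIES 0))) -> 0
  row 13 [1101]: (0 AND ((1 IMPLIES 1) XOR (1 IMPLIES 1))) -> 0
  row 14 [1110]: (1 AND ((1 IMPLIES 0) XOR (1 IMPLIES 0))) -> 0
  row 15 [1111]: (1 AND ((1 IMPLIES 1) XOR (1 IMPLIES 1))) -> 0
Full result column, 4 rows per line (P1,P2 fixed per line; P3,P4 runs 00..11 left to right):
  rows 0-3 [P1,P2=00]: 0000  = hex 0
  rows 4-7 [P1,P2=01]: 0010  = hex 2
  rows 8-11 [P1,P2=10]: 0010  = hex 2
  rows 12-15 [P1,P2=11]: 0000  = hex 0
Output column (row 0 .. row 15) = 0000001000100000
Output column grouped in 4s = 0000 0010 0010 0000 = 0x0220
Convert to decimal digit by digit (value = value*16 + digit):
  0 -> 0
  0*16 + 2 = 2
  2*16 + 2 = 34
  34*16 + 0 = 544
Decimal = 544

544


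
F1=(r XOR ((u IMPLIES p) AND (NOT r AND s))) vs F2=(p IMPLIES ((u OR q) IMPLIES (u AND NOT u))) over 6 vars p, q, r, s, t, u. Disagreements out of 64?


F1 = (r XOR ((u IMPLIES p) AND (NOT r AND s)))
F2 = (p IMPLIES ((u OR q) IMPLIES (u AND NOT u)))
Evaluate both on each of 64 rows (bits = p,q,r,s,t,u):
  row 0 [000000]: F1=0 F2=1 (differ) -> 1
  row 1 [000001]: F1=0 F2=1 (differ) -> 1
  row 2 [000010]: F1=0 F2=1 (differ) -> 1
  row 3 [000011]: F1=0 F2=1 (differ) -> 1
  row 4 [000100]: F1=1 F2=1 -> 0
  (every remaining row is evaluated the same way; all 64 results are listed next)
Full result column, 8 rows per line (p,q,r fixed per line; s,t,u runs 000..111 left to right):
  rows 0-7 [p,q,r=000]: 11110101  (ones: 6)
  rows 8-15 [p,q,r=001]: 00000000  (ones: 0)
  rows 16-23 [p,q,r=010]: 11110101  (ones: 6)
  rows 24-31 [p,q,r=011]: 00000000  (ones: 0)
  rows 32-39 [p,q,r=100]: 10100101  (ones: 4)
  rows 40-47 [p,q,r=101]: 01010101  (ones: 4)
  rows 48-55 [p,q,r=110]: 00001111  (ones: 4)
  rows 56-63 [p,q,r=111]: 11111111  (ones: 8)
Disagreements = 6+0+6+0+4+4+4+8 = 32

32


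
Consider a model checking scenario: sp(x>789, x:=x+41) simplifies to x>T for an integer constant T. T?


Formula: sp(P, x:=E) = exists old_x. (x = E[old_x/x]) AND P[old_x/x] (old_x is the value of x before the assignment; eliminate old_x by solving x = E[old_x/x] for old_x)
Step 1: Precondition P: x>789, i.e. old_x > 789
Step 2: Assignment gives x = old_x + 41, so old_x = x - 41
Step 3: Substitute into P: x - 41 > 789
Step 4: Simplify: x > 789+41 = 830

830


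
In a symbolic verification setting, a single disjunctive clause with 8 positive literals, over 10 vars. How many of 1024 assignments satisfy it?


Step 1: Total=2^10=1024
Step 2: Unsat when all 8 false: 2^2=4
Step 3: Sat=1024-4=1020

1020


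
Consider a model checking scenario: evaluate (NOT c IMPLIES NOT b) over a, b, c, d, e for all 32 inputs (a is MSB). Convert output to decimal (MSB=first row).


Formula: (NOT c IMPLIES NOT b) over a, b, c, d, e (32 rows)
Evaluate each row (bits = a,b,c,d,e, MSB first):
  row 0 [00000]: (NOT 0 IMPLIES NOT 0) -> 1
  row 1 [00001]: (NOT 0 IMPLIES NOT 0) -> 1
  row 2 [00010]: (NOT 0 IMPLIES NOT 0) -> 1
  row 3 [00011]: (NOT 0 IMPLIES NOT 0) -> 1
  row 4 [00100]: (NOT 1 IMPLIES NOT 0) -> 1
  row 5 [00101]: (NOT 1 IMPLIES NOT 0) -> 1
  row 6 [00110]: (NOT 1 IMPLIES NOT 0) -> 1
  row 7 [00111]: (NOT 1 IMPLIES NOT 0) -> 1
  row 8 [01000]: (NOT 0 IMPLIES NOT 1) -> 0
  row 9 [01001]: (NOT 0 IMPLIES NOT 1) -> 0
  row 10 [01010]: (NOT 0 IMPLIES NOT 1) -> 0
  row 11 [01011]: (NOT 0 IMPLIES NOT 1) -> 0
  row 12 [01100]: (NOT 1 IMPLIES NOT 1) -> 1
  row 13 [01101]: (NOT 1 IMPLIES NOT 1) -> 1
  row 14 [01110]: (NOT 1 IMPLIES NOT 1) -> 1
  row 15 [01111]: (NOT 1 IMPLIES NOT 1) -> 1
  row 16 [10000]: (NOT 0 IMPLIES NOT 0) -> 1
  row 17 [10001]: (NOT 0 IMPLIES NOT 0) -> 1
  row 18 [10010]: (NOT 0 IMPLIES NOT 0) -> 1
  row 19 [10011]: (NOT 0 IMPLIES NOT 0) -> 1
  row 20 [10100]: (NOT 1 IMPLIES NOT 0) -> 1
  row 21 [10101]: (NOT 1 IMPLIES NOT 0) -> 1
  row 22 [10110]: (NOT 1 IMPLIES NOT 0) -> 1
  row 23 [10111]: (NOT 1 IMPLIES NOT 0) -> 1
  row 24 [11000]: (NOT 0 IMPLIES NOT 1) -> 0
  row 25 [11001]: (NOT 0 IMPLIES NOT 1) -> 0
  row 26 [11010]: (NOT 0 IMPLIES NOT 1) -> 0
  row 27 [11011]: (NOT 0 IMPLIES NOT 1) -> 0
  row 28 [11100]: (NOT 1 IMPLIES NOT 1) -> 1
  row 29 [11101]: (NOT 1 IMPLIES NOT 1) -> 1
  row 30 [11110]: (NOT 1 IMPLIES NOT 1) -> 1
  row 31 [11111]: (NOT 1 IMPLIES NOT 1) -> 1
Full result column, 4 rows per line (a,b,c fixed per line; d,e runs 00..11 left to right):
  rows 0-3 [a,b,c=000]: 1111  = hex F
  rows 4-7 [a,b,c=001]: 1111  = hex F
  rows 8-11 [a,b,c=010]: 0000  = hex 0
  rows 12-15 [a,b,c=011]: 1111  = hex F
  rows 16-19 [a,b,c=100]: 1111  = hex F
  rows 20-23 [a,b,c=101]: 1111  = hex F
  rows 24-27 [a,b,c=110]: 0000  = hex 0
  rows 28-31 [a,b,c=111]: 1111  = hex F
Output column (row 0 .. row 31) = 11111111000011111111111100001111
Output column grouped in 4s = 1111 1111 0000 1111 1111 1111 0000 1111 = 0xFF0FFF0F
Convert to decimal digit by digit (value = value*16 + digit):
  F -> 15
  15*16 + 15 (F) = 255
  255*16 + 0 = 4080
  4080*16 + 15 (F) = 65295
  65295*16 + 15 (F) = 1044735
  1044735*16 + 15 (F) = 16715775
  16715775*16 + 0 = 267452400
  267452400*16 + 15 (F) = 4279238415
Decimal = 4279238415

4279238415


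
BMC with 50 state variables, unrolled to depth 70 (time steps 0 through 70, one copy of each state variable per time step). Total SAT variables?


BMC unrolls to depth k, creating one copy of each state var for steps 0..k.
Step count = 70 + 1 = 71 (steps 0 through 70)
Vars per step = 50
Total = 50 * 71 = 3550

3550


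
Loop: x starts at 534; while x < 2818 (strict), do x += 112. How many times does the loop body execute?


Step 1: x goes from 534 toward 2818 by 112; the body runs while x<2818, so iterations = ceil((bound-start)/step)
Step 2: Distance=2284
Step 3: ceil(2284/112)=21

21


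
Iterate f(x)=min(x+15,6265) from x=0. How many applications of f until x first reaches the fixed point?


Step 1: x=0, cap=6265, increment=15
Step 2: x grows by 15 each step until capped at 6265; fixed point is x=6265
Step 3: iterations = ceil(6265/15) = 418

418


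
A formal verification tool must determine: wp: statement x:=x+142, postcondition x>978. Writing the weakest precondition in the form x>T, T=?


Formula: wp(x:=E, P) = P[E/x] (substitute E for x in postcondition)
Step 1: Postcondition: x>978
Step 2: Substitute x+142 for x: x+142>978
Step 3: Solve for x: x > 978-142 = 836

836


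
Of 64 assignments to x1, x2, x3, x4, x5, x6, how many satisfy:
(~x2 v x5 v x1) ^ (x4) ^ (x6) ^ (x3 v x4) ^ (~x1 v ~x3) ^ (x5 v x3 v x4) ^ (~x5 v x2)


CNF with 7 clauses over 6 vars (64 assignments).
An assignment satisfies CNF iff every clause has >=1 true literal.
Check each row (bits = x1,x2,x3,x4,x5,x6; clause T/F shown):
  row 0 [000000]: clauses=TFFFTFT -> 0
  row 1 [000001]: clauses=TFTFTFT -> 0
  row 2 [000010]: clauses=TFFFTTF -> 0
  row 3 [000011]: clauses=TFTFTTF -> 0
  row 4 [000100]: clauses=TTFTTTT -> 0
  (every remaining row is evaluated the same way; all 64 results are listed next)
Full result column, 8 rows per line (x1,x2,x3 fixed per line; x4,x5,x6 runs 000..111 left to right):
  rows 0-7 [x1,x2,x3=000]: 00000100  (ones: 1)
  rows 8-15 [x1,x2,x3=001]: 00000100  (ones: 1)
  rows 16-23 [x1,x2,x3=010]: 00000001  (ones: 1)
  rows 24-31 [x1,x2,x3=011]: 00000001  (ones: 1)
  rows 32-39 [x1,x2,x3=100]: 00000100  (ones: 1)
  rows 40-47 [x1,x2,x3=101]: 00000000  (ones: 0)
  rows 48-55 [x1,x2,x3=110]: 00000101  (ones: 2)
  rows 56-63 [x1,x2,x3=111]: 00000000  (ones: 0)
Satisfying assignments = 1+1+1+1+1+0+2+0 = 7

7


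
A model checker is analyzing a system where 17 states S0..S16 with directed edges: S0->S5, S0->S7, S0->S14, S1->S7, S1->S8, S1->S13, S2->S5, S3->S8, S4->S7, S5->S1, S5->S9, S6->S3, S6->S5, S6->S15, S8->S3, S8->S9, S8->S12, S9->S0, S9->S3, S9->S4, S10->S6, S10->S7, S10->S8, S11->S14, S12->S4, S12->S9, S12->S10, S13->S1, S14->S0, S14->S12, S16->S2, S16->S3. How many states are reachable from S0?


BFS from S0:
  layer 0: {S0}
  layer 1: {S5, S7, S14}
  layer 2: {S1, S9, S12}
  layer 3: {S3, S4, S8, S10, S13}
  layer 4: {S6}
  layer 5: {S15}
Reachable set: {S0, S1, S3, S4, S5, S6, S7, S8, S9, S10, S12, S13, S14, S15}
Count = 14

14


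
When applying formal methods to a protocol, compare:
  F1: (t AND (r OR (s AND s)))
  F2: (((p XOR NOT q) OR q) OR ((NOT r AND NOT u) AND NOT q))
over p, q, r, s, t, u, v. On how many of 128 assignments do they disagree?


F1 = (t AND (r OR (s AND s)))
F2 = (((p XOR NOT q) OR q) OR ((NOT r AND NOT u) AND NOT q))
Evaluate both on each of 128 rows (bits = p,q,r,s,t,u,v):
  row 0 [0000000]: F1=0 F2=1 (differ) -> 1
  row 1 [0000001]: F1=0 F2=1 (differ) -> 1
  row 2 [0000010]: F1=0 F2=1 (differ) -> 1
  row 3 [0000011]: F1=0 F2=1 (differ) -> 1
  row 4 [0000100]: F1=0 F2=1 (differ) -> 1
  (every remaining row is evaluated the same way; all 128 results are listed next)
Full result column, 8 rows per line (p,q,r,s fixed per line; t,u,v runs 000..111 left to right):
  rows 0-7 [p,q,r,s=0000]: 11111111  (ones: 8)
  rows 8-15 [p,q,r,s=0001]: 11110000  (ones: 4)
  rows 16-23 [p,q,r,s=0010]: 11110000  (ones: 4)
  rows 24-31 [p,q,r,s=0011]: 11110000  (ones: 4)
  rows 32-39 [p,q,r,s=0100]: 11111111  (ones: 8)
  rows 40-47 [p,q,r,s=0101]: 11110000  (ones: 4)
  rows 48-55 [p,q,r,s=0110]: 11110000  (ones: 4)
  rows 56-63 [p,q,r,s=0111]: 11110000  (ones: 4)
  rows 64-71 [p,q,r,s=1000]: 11001100  (ones: 4)
  rows 72-79 [p,q,r,s=1001]: 11000011  (ones: 4)
  rows 80-87 [p,q,r,s=1010]: 00001111  (ones: 4)
  rows 88-95 [p,q,r,s=1011]: 00001111  (ones: 4)
  rows 96-103 [p,q,r,s=1100]: 11111111  (ones: 8)
  rows 104-111 [p,q,r,s=1101]: 11110000  (ones: 4)
  rows 112-119 [p,q,r,s=1110]: 11110000  (ones: 4)
  rows 120-127 [p,q,r,s=1111]: 11110000  (ones: 4)
Disagreements = 8+4+4+4+8+4+4+4+4+4+4+4+8+4+4+4 = 76

76


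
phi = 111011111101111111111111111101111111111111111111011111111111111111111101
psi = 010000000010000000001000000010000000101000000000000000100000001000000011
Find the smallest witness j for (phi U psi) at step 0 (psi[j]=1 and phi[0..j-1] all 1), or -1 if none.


(phi U psi) at 0: need smallest j with psi[j]=1 and phi[i]=1 for all i in [0,j).
Scan from step 0:
  step 0: phi=1, psi=0 -> continue
  step 1: psi=1 and phi held for [0,1) -> witness found
Witness step = 1

1


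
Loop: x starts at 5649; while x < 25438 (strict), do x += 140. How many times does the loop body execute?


Step 1: x goes from 5649 toward 25438 by 140; the body runs while x<25438, so iterations = ceil((bound-start)/step)
Step 2: Distance=19789
Step 3: ceil(19789/140)=142

142


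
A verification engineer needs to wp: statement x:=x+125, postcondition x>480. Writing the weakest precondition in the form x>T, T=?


Formula: wp(x:=E, P) = P[E/x] (substitute E for x in postcondition)
Step 1: Postcondition: x>480
Step 2: Substitute x+125 for x: x+125>480
Step 3: Solve for x: x > 480-125 = 355

355


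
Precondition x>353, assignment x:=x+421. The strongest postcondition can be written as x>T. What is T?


Formula: sp(P, x:=E) = exists old_x. (x = E[old_x/x]) AND P[old_x/x] (old_x is the value of x before the assignment; eliminate old_x by solving x = E[old_x/x] for old_x)
Step 1: Precondition P: x>353, i.e. old_x > 353
Step 2: Assignment gives x = old_x + 421, so old_x = x - 421
Step 3: Substitute into P: x - 421 > 353
Step 4: Simplify: x > 353+421 = 774

774


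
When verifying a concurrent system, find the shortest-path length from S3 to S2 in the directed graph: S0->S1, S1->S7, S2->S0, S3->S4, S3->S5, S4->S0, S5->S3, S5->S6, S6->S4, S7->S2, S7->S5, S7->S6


BFS layer-by-layer from S3:
  dist 0: {S3}
  dist 1: {S4, S5}
  dist 2: {S0, S6}
  dist 3: {S1}
  dist 4: {S7}
  dist 5: {S2}
  -> S2 reached at distance 5
Shortest path length = 5

5


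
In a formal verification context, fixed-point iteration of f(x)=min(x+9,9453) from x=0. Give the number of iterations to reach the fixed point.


Step 1: x=0, cap=9453, increment=9
Step 2: x grows by 9 each step until capped at 9453; fixed point is x=9453
Step 3: iterations = ceil(9453/9) = 1051

1051


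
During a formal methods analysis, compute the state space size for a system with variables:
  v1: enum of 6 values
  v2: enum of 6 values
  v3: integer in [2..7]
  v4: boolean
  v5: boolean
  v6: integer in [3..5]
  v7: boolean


State space = product of domain sizes of all variables.
Domain sizes:
  v1 (enum of 6 values): 6
  v2 (enum of 6 values): 6
  v3 (integer in [2..7]): 6
  v4 (boolean): 2
  v5 (boolean): 2
  v6 (integer in [3..5]): 3
  v7 (boolean): 2
Product = 6 * 6 * 6 * 2 * 2 * 3 * 2 = 5184

5184
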